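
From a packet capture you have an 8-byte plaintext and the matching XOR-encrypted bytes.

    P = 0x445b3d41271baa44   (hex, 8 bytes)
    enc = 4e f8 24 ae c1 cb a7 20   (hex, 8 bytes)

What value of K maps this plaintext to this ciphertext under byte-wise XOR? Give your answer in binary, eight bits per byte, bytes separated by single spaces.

Since enc = P ⊕ K, XORing both sides with P gives K = P ⊕ enc.
01000100 ^ 01001110 = 00001010
01011011 ^ 11111000 = 10100011
00111101 ^ 00100100 = 00011001
01000001 ^ 10101110 = 11101111
00100111 ^ 11000001 = 11100110
00011011 ^ 11001011 = 11010000
10101010 ^ 10100111 = 00001101
01000100 ^ 00100000 = 01100100

00001010 10100011 00011001 11101111 11100110 11010000 00001101 01100100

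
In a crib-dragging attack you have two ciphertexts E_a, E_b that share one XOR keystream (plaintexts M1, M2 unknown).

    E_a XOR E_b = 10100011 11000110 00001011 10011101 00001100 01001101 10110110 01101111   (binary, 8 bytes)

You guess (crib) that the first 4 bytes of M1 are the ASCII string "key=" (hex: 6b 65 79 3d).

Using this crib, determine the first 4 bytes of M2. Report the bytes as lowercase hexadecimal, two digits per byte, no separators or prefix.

c8a372a0

Since E_a ⊕ E_b = M1 ⊕ M2, XORing with the guessed M1 bytes yields the corresponding M2 bytes: M2 = (E_a ⊕ E_b) ⊕ M1.
a3 ⊕ 6b = c8
c6 ⊕ 65 = a3
0b ⊕ 79 = 72
9d ⊕ 3d = a0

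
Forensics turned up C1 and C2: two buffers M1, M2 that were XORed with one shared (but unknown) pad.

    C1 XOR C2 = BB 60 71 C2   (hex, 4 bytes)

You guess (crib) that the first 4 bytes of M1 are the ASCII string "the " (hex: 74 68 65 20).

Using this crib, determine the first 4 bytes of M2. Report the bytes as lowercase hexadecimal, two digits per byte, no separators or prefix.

Since C1 ⊕ C2 = M1 ⊕ M2, XORing with the guessed M1 bytes yields the corresponding M2 bytes: M2 = (C1 ⊕ C2) ⊕ M1.
byte 0: 10111011 ⊕ 01110100 = 11001111
byte 1: 01100000 ⊕ 01101000 = 00001000
byte 2: 01110001 ⊕ 01100101 = 00010100
byte 3: 11000010 ⊕ 00100000 = 11100010

cf0814e2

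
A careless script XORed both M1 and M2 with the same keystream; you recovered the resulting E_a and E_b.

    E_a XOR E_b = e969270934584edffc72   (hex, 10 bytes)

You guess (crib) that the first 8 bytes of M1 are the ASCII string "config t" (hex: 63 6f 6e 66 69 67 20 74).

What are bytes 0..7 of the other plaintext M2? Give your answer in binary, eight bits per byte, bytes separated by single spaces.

10001010 00000110 01001001 01101111 01011101 00111111 01101110 10101011

Since E_a ⊕ E_b = M1 ⊕ M2, XORing with the guessed M1 bytes yields the corresponding M2 bytes: M2 = (E_a ⊕ E_b) ⊕ M1.
e9 ^ 63 = 8a
69 ^ 6f = 06
27 ^ 6e = 49
09 ^ 66 = 6f
34 ^ 69 = 5d
58 ^ 67 = 3f
4e ^ 20 = 6e
df ^ 74 = ab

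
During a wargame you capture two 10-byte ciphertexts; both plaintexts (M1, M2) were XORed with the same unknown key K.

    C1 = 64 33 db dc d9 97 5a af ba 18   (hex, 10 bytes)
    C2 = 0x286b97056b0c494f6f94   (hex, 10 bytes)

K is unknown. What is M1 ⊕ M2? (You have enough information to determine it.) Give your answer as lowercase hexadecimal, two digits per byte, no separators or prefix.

4c584cd9b29b13e0d58c

C1 ⊕ C2 = (M1 ⊕ K) ⊕ (M2 ⊕ K) = M1 ⊕ M2 — the shared key cancels under XOR.
byte 0: 01100100 ⊕ 00101000 = 01001100
byte 1: 00110011 ⊕ 01101011 = 01011000
byte 2: 11011011 ⊕ 10010111 = 01001100
byte 3: 11011100 ⊕ 00000101 = 11011001
byte 4: 11011001 ⊕ 01101011 = 10110010
byte 5: 10010111 ⊕ 00001100 = 10011011
byte 6: 01011010 ⊕ 01001001 = 00010011
byte 7: 10101111 ⊕ 01001111 = 11100000
byte 8: 10111010 ⊕ 01101111 = 11010101
byte 9: 00011000 ⊕ 10010100 = 10001100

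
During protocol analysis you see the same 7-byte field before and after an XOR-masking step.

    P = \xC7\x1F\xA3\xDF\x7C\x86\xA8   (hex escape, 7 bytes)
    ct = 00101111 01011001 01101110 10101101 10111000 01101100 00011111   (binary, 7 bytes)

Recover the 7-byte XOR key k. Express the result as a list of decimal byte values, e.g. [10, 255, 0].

Since ct = P ⊕ k, XORing both sides with P gives k = P ⊕ ct.
c7 ^ 2f = e8
1f ^ 59 = 46
a3 ^ 6e = cd
df ^ ad = 72
7c ^ b8 = c4
86 ^ 6c = ea
a8 ^ 1f = b7

[232, 70, 205, 114, 196, 234, 183]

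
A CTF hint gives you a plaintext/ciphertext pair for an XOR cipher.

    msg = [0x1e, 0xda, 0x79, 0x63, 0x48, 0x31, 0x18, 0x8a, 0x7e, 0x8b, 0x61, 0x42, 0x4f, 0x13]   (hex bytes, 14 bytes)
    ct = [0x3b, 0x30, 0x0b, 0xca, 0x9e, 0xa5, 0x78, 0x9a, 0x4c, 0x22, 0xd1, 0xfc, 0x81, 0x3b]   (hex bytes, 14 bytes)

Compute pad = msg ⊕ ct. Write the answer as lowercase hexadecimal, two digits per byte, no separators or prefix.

25ea72a9d694601032a9b0bece28

Since ct = msg ⊕ pad, XORing both sides with msg gives pad = msg ⊕ ct.
1e xor 3b = 25
da xor 30 = ea
79 xor 0b = 72
63 xor ca = a9
48 xor 9e = d6
31 xor a5 = 94
18 xor 78 = 60
8a xor 9a = 10
7e xor 4c = 32
8b xor 22 = a9
61 xor d1 = b0
42 xor fc = be
4f xor 81 = ce
13 xor 3b = 28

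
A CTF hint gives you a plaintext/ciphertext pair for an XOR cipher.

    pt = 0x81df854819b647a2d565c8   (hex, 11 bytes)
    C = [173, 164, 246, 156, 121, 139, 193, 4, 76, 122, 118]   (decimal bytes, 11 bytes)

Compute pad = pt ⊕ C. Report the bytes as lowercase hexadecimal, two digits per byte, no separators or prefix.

Since C = pt ⊕ pad, XORing both sides with pt gives pad = pt ⊕ C.
10000001 ⊕ 10101101 = 00101100
11011111 ⊕ 10100100 = 01111011
10000101 ⊕ 11110110 = 01110011
01001000 ⊕ 10011100 = 11010100
00011001 ⊕ 01111001 = 01100000
10110110 ⊕ 10001011 = 00111101
01000111 ⊕ 11000001 = 10000110
10100010 ⊕ 00000100 = 10100110
11010101 ⊕ 01001100 = 10011001
01100101 ⊕ 01111010 = 00011111
11001000 ⊕ 01110110 = 10111110

2c7b73d4603d86a6991fbe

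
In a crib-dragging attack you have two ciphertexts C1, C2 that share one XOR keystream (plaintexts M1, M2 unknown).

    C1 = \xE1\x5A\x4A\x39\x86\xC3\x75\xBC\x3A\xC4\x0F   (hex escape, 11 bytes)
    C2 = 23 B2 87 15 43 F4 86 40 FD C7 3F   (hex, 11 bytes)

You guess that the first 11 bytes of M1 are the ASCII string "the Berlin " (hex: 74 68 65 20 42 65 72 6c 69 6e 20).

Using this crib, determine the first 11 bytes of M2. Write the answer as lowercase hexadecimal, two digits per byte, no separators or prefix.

b680a80c87528190ae6d10

First, C1 ⊕ C2 = (M1 ⊕ K) ⊕ (M2 ⊕ K) = M1 ⊕ M2, so the key drops out. Then M2 = (M1 ⊕ M2) ⊕ M1 over the first 11 bytes.
byte 0: (e1 xor 23) xor 74 = c2 xor 74 = b6
byte 1: (5a xor b2) xor 68 = e8 xor 68 = 80
byte 2: (4a xor 87) xor 65 = cd xor 65 = a8
byte 3: (39 xor 15) xor 20 = 2c xor 20 = 0c
byte 4: (86 xor 43) xor 42 = c5 xor 42 = 87
byte 5: (c3 xor f4) xor 65 = 37 xor 65 = 52
byte 6: (75 xor 86) xor 72 = f3 xor 72 = 81
byte 7: (bc xor 40) xor 6c = fc xor 6c = 90
byte 8: (3a xor fd) xor 69 = c7 xor 69 = ae
byte 9: (c4 xor c7) xor 6e = 03 xor 6e = 6d
byte 10: (0f xor 3f) xor 20 = 30 xor 20 = 10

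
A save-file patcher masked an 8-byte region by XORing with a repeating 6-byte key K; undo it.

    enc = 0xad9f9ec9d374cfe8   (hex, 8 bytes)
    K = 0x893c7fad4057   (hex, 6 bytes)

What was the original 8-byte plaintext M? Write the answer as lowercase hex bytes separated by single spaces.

The 6-byte key repeats, so the effective keystream is 89 3c 7f ad 40 57 89 3c.
byte 0: ad ^ 89 = 24
byte 1: 9f ^ 3c = a3
byte 2: 9e ^ 7f = e1
byte 3: c9 ^ ad = 64
byte 4: d3 ^ 40 = 93
byte 5: 74 ^ 57 = 23
byte 6: cf ^ 89 = 46
byte 7: e8 ^ 3c = d4

24 a3 e1 64 93 23 46 d4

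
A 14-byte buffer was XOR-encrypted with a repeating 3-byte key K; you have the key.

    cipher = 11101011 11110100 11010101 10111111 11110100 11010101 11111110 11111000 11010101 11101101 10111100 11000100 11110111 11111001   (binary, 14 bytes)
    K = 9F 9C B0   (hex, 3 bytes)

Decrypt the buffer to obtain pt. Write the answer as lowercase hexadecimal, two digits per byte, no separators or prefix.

7468652068656164657220746865

The 3-byte key repeats, so the effective keystream is 9f 9c b0 9f 9c b0 9f 9c b0 9f 9c b0 9f 9c.
byte 0: 235 XOR 159 = 116
byte 1: 244 XOR 156 = 104
byte 2: 213 XOR 176 = 101
byte 3: 191 XOR 159 =  32
byte 4: 244 XOR 156 = 104
byte 5: 213 XOR 176 = 101
byte 6: 254 XOR 159 =  97
byte 7: 248 XOR 156 = 100
byte 8: 213 XOR 176 = 101
byte 9: 237 XOR 159 = 114
byte 10: 188 XOR 156 =  32
byte 11: 196 XOR 176 = 116
byte 12: 247 XOR 159 = 104
byte 13: 249 XOR 156 = 101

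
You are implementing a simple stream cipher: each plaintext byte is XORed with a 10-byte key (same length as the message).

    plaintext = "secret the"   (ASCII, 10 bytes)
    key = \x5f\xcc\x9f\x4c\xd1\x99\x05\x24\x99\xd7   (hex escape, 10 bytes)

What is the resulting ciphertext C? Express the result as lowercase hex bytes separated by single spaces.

2c a9 fc 3e b4 ed 25 50 f1 b2

XOR is its own inverse, so applying the key byte-wise gives the result directly.
byte 0: 73 xor 5f = 2c
byte 1: 65 xor cc = a9
byte 2: 63 xor 9f = fc
byte 3: 72 xor 4c = 3e
byte 4: 65 xor d1 = b4
byte 5: 74 xor 99 = ed
byte 6: 20 xor 05 = 25
byte 7: 74 xor 24 = 50
byte 8: 68 xor 99 = f1
byte 9: 65 xor d7 = b2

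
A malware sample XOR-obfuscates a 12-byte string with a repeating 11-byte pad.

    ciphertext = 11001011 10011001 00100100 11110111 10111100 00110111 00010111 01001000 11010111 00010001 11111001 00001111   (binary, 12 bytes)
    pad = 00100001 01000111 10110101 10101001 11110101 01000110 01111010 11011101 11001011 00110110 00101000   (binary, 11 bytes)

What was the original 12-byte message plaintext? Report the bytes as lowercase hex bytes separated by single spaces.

ea de 91 5e 49 71 6d 95 1c 27 d1 2e

The 11-byte key repeats, so the effective keystream is 21 47 b5 a9 f5 46 7a dd cb 36 28 21.
byte 0: cb xor 21 = ea
byte 1: 99 xor 47 = de
byte 2: 24 xor b5 = 91
byte 3: f7 xor a9 = 5e
byte 4: bc xor f5 = 49
byte 5: 37 xor 46 = 71
byte 6: 17 xor 7a = 6d
byte 7: 48 xor dd = 95
byte 8: d7 xor cb = 1c
byte 9: 11 xor 36 = 27
byte 10: f9 xor 28 = d1
byte 11: 0f xor 21 = 2e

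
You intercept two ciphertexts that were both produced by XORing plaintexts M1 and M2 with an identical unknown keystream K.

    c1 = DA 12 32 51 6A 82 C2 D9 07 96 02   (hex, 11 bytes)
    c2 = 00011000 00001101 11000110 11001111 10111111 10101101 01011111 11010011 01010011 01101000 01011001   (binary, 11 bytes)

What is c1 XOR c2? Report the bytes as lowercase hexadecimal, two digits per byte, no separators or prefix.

c1 ⊕ c2 = (M1 ⊕ K) ⊕ (M2 ⊕ K) = M1 ⊕ M2 — the shared key cancels under XOR.
byte 0: da ⊕ 18 = c2
byte 1: 12 ⊕ 0d = 1f
byte 2: 32 ⊕ c6 = f4
byte 3: 51 ⊕ cf = 9e
byte 4: 6a ⊕ bf = d5
byte 5: 82 ⊕ ad = 2f
byte 6: c2 ⊕ 5f = 9d
byte 7: d9 ⊕ d3 = 0a
byte 8: 07 ⊕ 53 = 54
byte 9: 96 ⊕ 68 = fe
byte 10: 02 ⊕ 59 = 5b

c21ff49ed52f9d0a54fe5b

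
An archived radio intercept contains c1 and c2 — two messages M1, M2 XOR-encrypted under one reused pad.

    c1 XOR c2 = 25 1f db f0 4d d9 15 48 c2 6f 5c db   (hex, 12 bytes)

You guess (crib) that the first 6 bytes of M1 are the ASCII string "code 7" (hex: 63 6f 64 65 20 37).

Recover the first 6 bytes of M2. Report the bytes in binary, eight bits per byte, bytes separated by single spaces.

Since c1 ⊕ c2 = M1 ⊕ M2, XORing with the guessed M1 bytes yields the corresponding M2 bytes: M2 = (c1 ⊕ c2) ⊕ M1.
00100101 ^ 01100011 = 01000110
00011111 ^ 01101111 = 01110000
11011011 ^ 01100100 = 10111111
11110000 ^ 01100101 = 10010101
01001101 ^ 00100000 = 01101101
11011001 ^ 00110111 = 11101110

01000110 01110000 10111111 10010101 01101101 11101110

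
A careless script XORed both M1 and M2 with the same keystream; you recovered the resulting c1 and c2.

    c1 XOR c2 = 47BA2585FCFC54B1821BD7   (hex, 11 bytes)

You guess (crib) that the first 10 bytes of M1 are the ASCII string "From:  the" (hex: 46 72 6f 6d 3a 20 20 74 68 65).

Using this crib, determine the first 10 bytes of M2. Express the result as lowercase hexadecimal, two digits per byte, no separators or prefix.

01c84ae8c6dc74c5ea7e

Since c1 ⊕ c2 = M1 ⊕ M2, XORing with the guessed M1 bytes yields the corresponding M2 bytes: M2 = (c1 ⊕ c2) ⊕ M1.
 71 ^  70 =   1
186 ^ 114 = 200
 37 ^ 111 =  74
133 ^ 109 = 232
252 ^  58 = 198
252 ^  32 = 220
 84 ^  32 = 116
177 ^ 116 = 197
130 ^ 104 = 234
 27 ^ 101 = 126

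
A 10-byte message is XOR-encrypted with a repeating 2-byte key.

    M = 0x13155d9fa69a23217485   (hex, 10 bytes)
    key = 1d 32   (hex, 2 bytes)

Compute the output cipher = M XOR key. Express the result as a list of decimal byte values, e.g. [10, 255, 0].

[14, 39, 64, 173, 187, 168, 62, 19, 105, 183]

The 2-byte key repeats, so the effective keystream is 1d 32 1d 32 1d 32 1d 32 1d 32.
byte 0:  19 xor  29 =  14
byte 1:  21 xor  50 =  39
byte 2:  93 xor  29 =  64
byte 3: 159 xor  50 = 173
byte 4: 166 xor  29 = 187
byte 5: 154 xor  50 = 168
byte 6:  35 xor  29 =  62
byte 7:  33 xor  50 =  19
byte 8: 116 xor  29 = 105
byte 9: 133 xor  50 = 183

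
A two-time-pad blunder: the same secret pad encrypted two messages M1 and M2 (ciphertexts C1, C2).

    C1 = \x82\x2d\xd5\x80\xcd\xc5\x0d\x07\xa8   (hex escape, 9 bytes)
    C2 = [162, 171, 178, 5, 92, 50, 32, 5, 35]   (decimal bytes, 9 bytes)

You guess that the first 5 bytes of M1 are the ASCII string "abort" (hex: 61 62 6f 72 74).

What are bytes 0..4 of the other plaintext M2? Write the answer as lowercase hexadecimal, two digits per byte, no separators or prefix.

41e408f7e5

First, C1 ⊕ C2 = (M1 ⊕ K) ⊕ (M2 ⊕ K) = M1 ⊕ M2, so the key drops out. Then M2 = (M1 ⊕ M2) ⊕ M1 over the first 5 bytes.
byte 0: (82 xor a2) xor 61 = 20 xor 61 = 41
byte 1: (2d xor ab) xor 62 = 86 xor 62 = e4
byte 2: (d5 xor b2) xor 6f = 67 xor 6f = 08
byte 3: (80 xor 05) xor 72 = 85 xor 72 = f7
byte 4: (cd xor 5c) xor 74 = 91 xor 74 = e5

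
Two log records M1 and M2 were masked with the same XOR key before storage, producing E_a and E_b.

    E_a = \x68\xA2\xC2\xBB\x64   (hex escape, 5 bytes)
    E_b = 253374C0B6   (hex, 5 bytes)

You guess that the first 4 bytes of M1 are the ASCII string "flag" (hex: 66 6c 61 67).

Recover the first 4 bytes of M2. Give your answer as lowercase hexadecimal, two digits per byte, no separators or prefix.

First, E_a ⊕ E_b = (M1 ⊕ K) ⊕ (M2 ⊕ K) = M1 ⊕ M2, so the key drops out. Then M2 = (M1 ⊕ M2) ⊕ M1 over the first 4 bytes.
byte 0: (68 ⊕ 25) ⊕ 66 = 4d ⊕ 66 = 2b
byte 1: (a2 ⊕ 33) ⊕ 6c = 91 ⊕ 6c = fd
byte 2: (c2 ⊕ 74) ⊕ 61 = b6 ⊕ 61 = d7
byte 3: (bb ⊕ c0) ⊕ 67 = 7b ⊕ 67 = 1c

2bfdd71c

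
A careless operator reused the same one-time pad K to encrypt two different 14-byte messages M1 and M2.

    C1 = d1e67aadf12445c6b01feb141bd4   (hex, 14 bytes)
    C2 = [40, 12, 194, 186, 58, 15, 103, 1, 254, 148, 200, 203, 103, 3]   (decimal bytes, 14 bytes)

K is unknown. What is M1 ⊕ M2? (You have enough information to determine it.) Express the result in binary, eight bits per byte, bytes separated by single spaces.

11111001 11101010 10111000 00010111 11001011 00101011 00100010 11000111 01001110 10001011 00100011 11011111 01111100 11010111

C1 ⊕ C2 = (M1 ⊕ K) ⊕ (M2 ⊕ K) = M1 ⊕ M2 — the shared key cancels under XOR.
d1 xor 28 = f9
e6 xor 0c = ea
7a xor c2 = b8
ad xor ba = 17
f1 xor 3a = cb
24 xor 0f = 2b
45 xor 67 = 22
c6 xor 01 = c7
b0 xor fe = 4e
1f xor 94 = 8b
eb xor c8 = 23
14 xor cb = df
1b xor 67 = 7c
d4 xor 03 = d7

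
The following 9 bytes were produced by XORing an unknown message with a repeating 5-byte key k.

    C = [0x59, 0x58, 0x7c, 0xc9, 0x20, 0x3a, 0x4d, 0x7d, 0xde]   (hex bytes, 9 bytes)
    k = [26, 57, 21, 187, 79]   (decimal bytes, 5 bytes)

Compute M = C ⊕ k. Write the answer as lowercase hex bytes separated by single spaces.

The 5-byte key repeats, so the effective keystream is 1a 39 15 bb 4f 1a 39 15 bb.
byte 0:  89 XOR  26 =  67
byte 1:  88 XOR  57 =  97
byte 2: 124 XOR  21 = 105
byte 3: 201 XOR 187 = 114
byte 4:  32 XOR  79 = 111
byte 5:  58 XOR  26 =  32
byte 6:  77 XOR  57 = 116
byte 7: 125 XOR  21 = 104
byte 8: 222 XOR 187 = 101

43 61 69 72 6f 20 74 68 65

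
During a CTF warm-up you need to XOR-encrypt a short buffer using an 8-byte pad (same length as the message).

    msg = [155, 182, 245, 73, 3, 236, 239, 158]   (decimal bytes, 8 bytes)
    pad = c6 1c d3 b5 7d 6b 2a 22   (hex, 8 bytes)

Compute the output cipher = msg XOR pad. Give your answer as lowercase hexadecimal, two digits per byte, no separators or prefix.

10011011 xor 11000110 = 01011101
10110110 xor 00011100 = 10101010
11110101 xor 11010011 = 00100110
01001001 xor 10110101 = 11111100
00000011 xor 01111101 = 01111110
11101100 xor 01101011 = 10000111
11101111 xor 00101010 = 11000101
10011110 xor 00100010 = 10111100

5daa26fc7e87c5bc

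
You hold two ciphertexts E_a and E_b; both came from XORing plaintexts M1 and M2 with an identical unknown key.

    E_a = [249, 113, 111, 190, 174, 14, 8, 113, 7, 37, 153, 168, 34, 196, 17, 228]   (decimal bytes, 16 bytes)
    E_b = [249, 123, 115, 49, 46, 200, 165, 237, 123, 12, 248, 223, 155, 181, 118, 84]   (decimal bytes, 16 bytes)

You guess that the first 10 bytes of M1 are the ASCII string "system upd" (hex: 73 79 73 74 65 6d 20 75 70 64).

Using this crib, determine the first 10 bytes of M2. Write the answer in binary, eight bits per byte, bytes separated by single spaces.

01110011 01110011 01101111 11111011 11100101 10101011 10001101 11101001 00001100 01001101

First, E_a ⊕ E_b = (M1 ⊕ K) ⊕ (M2 ⊕ K) = M1 ⊕ M2, so the key drops out. Then M2 = (M1 ⊕ M2) ⊕ M1 over the first 10 bytes.
byte 0: (f9 ^ f9) ^ 73 = 00 ^ 73 = 73
byte 1: (71 ^ 7b) ^ 79 = 0a ^ 79 = 73
byte 2: (6f ^ 73) ^ 73 = 1c ^ 73 = 6f
byte 3: (be ^ 31) ^ 74 = 8f ^ 74 = fb
byte 4: (ae ^ 2e) ^ 65 = 80 ^ 65 = e5
byte 5: (0e ^ c8) ^ 6d = c6 ^ 6d = ab
byte 6: (08 ^ a5) ^ 20 = ad ^ 20 = 8d
byte 7: (71 ^ ed) ^ 75 = 9c ^ 75 = e9
byte 8: (07 ^ 7b) ^ 70 = 7c ^ 70 = 0c
byte 9: (25 ^ 0c) ^ 64 = 29 ^ 64 = 4d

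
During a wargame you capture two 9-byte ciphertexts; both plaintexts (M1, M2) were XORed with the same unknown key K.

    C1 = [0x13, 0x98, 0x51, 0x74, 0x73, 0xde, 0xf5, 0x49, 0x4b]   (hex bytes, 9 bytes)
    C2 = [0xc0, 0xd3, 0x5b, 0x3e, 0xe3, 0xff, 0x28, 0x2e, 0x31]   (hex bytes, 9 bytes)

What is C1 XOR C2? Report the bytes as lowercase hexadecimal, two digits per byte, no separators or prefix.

C1 ⊕ C2 = (M1 ⊕ K) ⊕ (M2 ⊕ K) = M1 ⊕ M2 — the shared key cancels under XOR.
13 xor c0 = d3
98 xor d3 = 4b
51 xor 5b = 0a
74 xor 3e = 4a
73 xor e3 = 90
de xor ff = 21
f5 xor 28 = dd
49 xor 2e = 67
4b xor 31 = 7a

d34b0a4a9021dd677a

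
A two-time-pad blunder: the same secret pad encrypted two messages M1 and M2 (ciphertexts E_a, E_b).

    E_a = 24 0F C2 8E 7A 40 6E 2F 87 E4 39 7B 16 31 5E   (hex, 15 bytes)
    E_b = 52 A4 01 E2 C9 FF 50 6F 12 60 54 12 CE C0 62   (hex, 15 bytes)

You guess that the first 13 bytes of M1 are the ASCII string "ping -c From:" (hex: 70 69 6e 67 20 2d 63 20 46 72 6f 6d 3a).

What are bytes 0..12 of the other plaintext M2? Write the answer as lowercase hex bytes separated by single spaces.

06 c2 ad 0b 93 92 5d 60 d3 f6 02 04 e2

First, E_a ⊕ E_b = (M1 ⊕ K) ⊕ (M2 ⊕ K) = M1 ⊕ M2, so the key drops out. Then M2 = (M1 ⊕ M2) ⊕ M1 over the first 13 bytes.
byte 0: (24 XOR 52) XOR 70 = 76 XOR 70 = 06
byte 1: (0f XOR a4) XOR 69 = ab XOR 69 = c2
byte 2: (c2 XOR 01) XOR 6e = c3 XOR 6e = ad
byte 3: (8e XOR e2) XOR 67 = 6c XOR 67 = 0b
byte 4: (7a XOR c9) XOR 20 = b3 XOR 20 = 93
byte 5: (40 XOR ff) XOR 2d = bf XOR 2d = 92
byte 6: (6e XOR 50) XOR 63 = 3e XOR 63 = 5d
byte 7: (2f XOR 6f) XOR 20 = 40 XOR 20 = 60
byte 8: (87 XOR 12) XOR 46 = 95 XOR 46 = d3
byte 9: (e4 XOR 60) XOR 72 = 84 XOR 72 = f6
byte 10: (39 XOR 54) XOR 6f = 6d XOR 6f = 02
byte 11: (7b XOR 12) XOR 6d = 69 XOR 6d = 04
byte 12: (16 XOR ce) XOR 3a = d8 XOR 3a = e2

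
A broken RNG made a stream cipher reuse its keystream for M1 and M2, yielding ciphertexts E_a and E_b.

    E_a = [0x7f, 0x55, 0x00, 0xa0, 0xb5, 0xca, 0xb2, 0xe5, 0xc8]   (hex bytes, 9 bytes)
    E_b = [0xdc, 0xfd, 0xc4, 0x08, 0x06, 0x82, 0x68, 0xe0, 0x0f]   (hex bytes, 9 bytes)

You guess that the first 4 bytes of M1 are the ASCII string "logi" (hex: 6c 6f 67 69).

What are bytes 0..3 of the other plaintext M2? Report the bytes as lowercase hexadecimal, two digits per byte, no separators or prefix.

First, E_a ⊕ E_b = (M1 ⊕ K) ⊕ (M2 ⊕ K) = M1 ⊕ M2, so the key drops out. Then M2 = (M1 ⊕ M2) ⊕ M1 over the first 4 bytes.
byte 0: (7f xor dc) xor 6c = a3 xor 6c = cf
byte 1: (55 xor fd) xor 6f = a8 xor 6f = c7
byte 2: (00 xor c4) xor 67 = c4 xor 67 = a3
byte 3: (a0 xor 08) xor 69 = a8 xor 69 = c1

cfc7a3c1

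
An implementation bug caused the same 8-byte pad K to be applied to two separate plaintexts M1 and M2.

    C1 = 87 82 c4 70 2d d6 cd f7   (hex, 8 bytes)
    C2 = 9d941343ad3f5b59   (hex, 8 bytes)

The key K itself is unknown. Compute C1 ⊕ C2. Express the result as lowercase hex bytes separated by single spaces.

C1 ⊕ C2 = (M1 ⊕ K) ⊕ (M2 ⊕ K) = M1 ⊕ M2 — the shared key cancels under XOR.
87 XOR 9d = 1a
82 XOR 94 = 16
c4 XOR 13 = d7
70 XOR 43 = 33
2d XOR ad = 80
d6 XOR 3f = e9
cd XOR 5b = 96
f7 XOR 59 = ae

1a 16 d7 33 80 e9 96 ae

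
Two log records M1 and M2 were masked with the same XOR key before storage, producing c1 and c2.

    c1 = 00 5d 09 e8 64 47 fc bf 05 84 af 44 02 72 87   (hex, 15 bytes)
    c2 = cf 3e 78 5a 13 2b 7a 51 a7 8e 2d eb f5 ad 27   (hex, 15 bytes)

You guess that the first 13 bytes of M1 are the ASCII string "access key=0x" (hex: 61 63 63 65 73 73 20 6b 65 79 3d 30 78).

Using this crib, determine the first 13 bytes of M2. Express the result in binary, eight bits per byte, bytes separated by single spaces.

First, c1 ⊕ c2 = (M1 ⊕ K) ⊕ (M2 ⊕ K) = M1 ⊕ M2, so the key drops out. Then M2 = (M1 ⊕ M2) ⊕ M1 over the first 13 bytes.
byte 0: (00 XOR cf) XOR 61 = cf XOR 61 = ae
byte 1: (5d XOR 3e) XOR 63 = 63 XOR 63 = 00
byte 2: (09 XOR 78) XOR 63 = 71 XOR 63 = 12
byte 3: (e8 XOR 5a) XOR 65 = b2 XOR 65 = d7
byte 4: (64 XOR 13) XOR 73 = 77 XOR 73 = 04
byte 5: (47 XOR 2b) XOR 73 = 6c XOR 73 = 1f
byte 6: (fc XOR 7a) XOR 20 = 86 XOR 20 = a6
byte 7: (bf XOR 51) XOR 6b = ee XOR 6b = 85
byte 8: (05 XOR a7) XOR 65 = a2 XOR 65 = c7
byte 9: (84 XOR 8e) XOR 79 = 0a XOR 79 = 73
byte 10: (af XOR 2d) XOR 3d = 82 XOR 3d = bf
byte 11: (44 XOR eb) XOR 30 = af XOR 30 = 9f
byte 12: (02 XOR f5) XOR 78 = f7 XOR 78 = 8f

10101110 00000000 00010010 11010111 00000100 00011111 10100110 10000101 11000111 01110011 10111111 10011111 10001111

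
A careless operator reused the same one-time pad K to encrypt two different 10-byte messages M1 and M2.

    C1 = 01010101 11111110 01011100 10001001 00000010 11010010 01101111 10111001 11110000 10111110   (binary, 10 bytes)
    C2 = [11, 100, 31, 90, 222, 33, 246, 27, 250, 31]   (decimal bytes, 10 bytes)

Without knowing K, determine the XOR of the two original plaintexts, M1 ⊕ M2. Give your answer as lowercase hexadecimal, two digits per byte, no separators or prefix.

5e9a43d3dcf399a20aa1

C1 ⊕ C2 = (M1 ⊕ K) ⊕ (M2 ⊕ K) = M1 ⊕ M2 — the shared key cancels under XOR.
 85 XOR  11 =  94
254 XOR 100 = 154
 92 XOR  31 =  67
137 XOR  90 = 211
  2 XOR 222 = 220
210 XOR  33 = 243
111 XOR 246 = 153
185 XOR  27 = 162
240 XOR 250 =  10
190 XOR  31 = 161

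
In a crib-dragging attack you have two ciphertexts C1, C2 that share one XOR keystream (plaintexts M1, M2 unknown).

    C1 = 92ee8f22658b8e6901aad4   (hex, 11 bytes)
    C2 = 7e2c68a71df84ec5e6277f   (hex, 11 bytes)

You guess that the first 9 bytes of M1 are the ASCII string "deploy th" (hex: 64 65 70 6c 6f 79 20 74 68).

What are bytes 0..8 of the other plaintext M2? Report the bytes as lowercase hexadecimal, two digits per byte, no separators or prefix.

88a797e9170ae0d88f

First, C1 ⊕ C2 = (M1 ⊕ K) ⊕ (M2 ⊕ K) = M1 ⊕ M2, so the key drops out. Then M2 = (M1 ⊕ M2) ⊕ M1 over the first 9 bytes.
byte 0: (92 xor 7e) xor 64 = ec xor 64 = 88
byte 1: (ee xor 2c) xor 65 = c2 xor 65 = a7
byte 2: (8f xor 68) xor 70 = e7 xor 70 = 97
byte 3: (22 xor a7) xor 6c = 85 xor 6c = e9
byte 4: (65 xor 1d) xor 6f = 78 xor 6f = 17
byte 5: (8b xor f8) xor 79 = 73 xor 79 = 0a
byte 6: (8e xor 4e) xor 20 = c0 xor 20 = e0
byte 7: (69 xor c5) xor 74 = ac xor 74 = d8
byte 8: (01 xor e6) xor 68 = e7 xor 68 = 8f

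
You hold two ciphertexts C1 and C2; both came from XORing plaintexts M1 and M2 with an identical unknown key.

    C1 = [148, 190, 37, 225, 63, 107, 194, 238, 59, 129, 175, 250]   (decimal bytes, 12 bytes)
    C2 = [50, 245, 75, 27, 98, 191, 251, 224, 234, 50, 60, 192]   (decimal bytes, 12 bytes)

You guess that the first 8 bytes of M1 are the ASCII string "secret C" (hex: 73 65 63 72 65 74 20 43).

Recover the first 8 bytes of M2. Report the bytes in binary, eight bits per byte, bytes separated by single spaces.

11010101 00101110 00001101 10001000 00111000 10100000 00011001 01001101

First, C1 ⊕ C2 = (M1 ⊕ K) ⊕ (M2 ⊕ K) = M1 ⊕ M2, so the key drops out. Then M2 = (M1 ⊕ M2) ⊕ M1 over the first 8 bytes.
byte 0: (94 XOR 32) XOR 73 = a6 XOR 73 = d5
byte 1: (be XOR f5) XOR 65 = 4b XOR 65 = 2e
byte 2: (25 XOR 4b) XOR 63 = 6e XOR 63 = 0d
byte 3: (e1 XOR 1b) XOR 72 = fa XOR 72 = 88
byte 4: (3f XOR 62) XOR 65 = 5d XOR 65 = 38
byte 5: (6b XOR bf) XOR 74 = d4 XOR 74 = a0
byte 6: (c2 XOR fb) XOR 20 = 39 XOR 20 = 19
byte 7: (ee XOR e0) XOR 43 = 0e XOR 43 = 4d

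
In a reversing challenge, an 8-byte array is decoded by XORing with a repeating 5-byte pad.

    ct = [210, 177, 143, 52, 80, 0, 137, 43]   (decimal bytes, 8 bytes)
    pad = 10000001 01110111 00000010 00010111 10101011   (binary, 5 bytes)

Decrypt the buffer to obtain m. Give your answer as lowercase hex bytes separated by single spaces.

53 c6 8d 23 fb 81 fe 29

The 5-byte key repeats, so the effective keystream is 81 77 02 17 ab 81 77 02.
byte 0: d2 ⊕ 81 = 53
byte 1: b1 ⊕ 77 = c6
byte 2: 8f ⊕ 02 = 8d
byte 3: 34 ⊕ 17 = 23
byte 4: 50 ⊕ ab = fb
byte 5: 00 ⊕ 81 = 81
byte 6: 89 ⊕ 77 = fe
byte 7: 2b ⊕ 02 = 29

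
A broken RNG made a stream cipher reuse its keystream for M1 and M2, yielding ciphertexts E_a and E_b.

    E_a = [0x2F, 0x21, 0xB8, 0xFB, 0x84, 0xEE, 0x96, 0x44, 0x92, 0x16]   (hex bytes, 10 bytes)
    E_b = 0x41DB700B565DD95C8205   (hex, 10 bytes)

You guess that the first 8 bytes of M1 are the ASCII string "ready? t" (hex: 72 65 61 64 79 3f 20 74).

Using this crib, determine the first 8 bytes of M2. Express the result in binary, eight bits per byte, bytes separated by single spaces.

First, E_a ⊕ E_b = (M1 ⊕ K) ⊕ (M2 ⊕ K) = M1 ⊕ M2, so the key drops out. Then M2 = (M1 ⊕ M2) ⊕ M1 over the first 8 bytes.
byte 0: (2f ⊕ 41) ⊕ 72 = 6e ⊕ 72 = 1c
byte 1: (21 ⊕ db) ⊕ 65 = fa ⊕ 65 = 9f
byte 2: (b8 ⊕ 70) ⊕ 61 = c8 ⊕ 61 = a9
byte 3: (fb ⊕ 0b) ⊕ 64 = f0 ⊕ 64 = 94
byte 4: (84 ⊕ 56) ⊕ 79 = d2 ⊕ 79 = ab
byte 5: (ee ⊕ 5d) ⊕ 3f = b3 ⊕ 3f = 8c
byte 6: (96 ⊕ d9) ⊕ 20 = 4f ⊕ 20 = 6f
byte 7: (44 ⊕ 5c) ⊕ 74 = 18 ⊕ 74 = 6c

00011100 10011111 10101001 10010100 10101011 10001100 01101111 01101100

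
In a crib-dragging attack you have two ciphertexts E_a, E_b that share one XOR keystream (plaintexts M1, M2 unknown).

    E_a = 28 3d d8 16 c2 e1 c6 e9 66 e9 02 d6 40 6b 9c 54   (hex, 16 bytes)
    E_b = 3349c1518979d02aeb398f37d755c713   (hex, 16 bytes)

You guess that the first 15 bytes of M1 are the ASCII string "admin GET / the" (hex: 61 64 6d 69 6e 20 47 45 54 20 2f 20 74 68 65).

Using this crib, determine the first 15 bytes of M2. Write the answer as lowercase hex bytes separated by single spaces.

First, E_a ⊕ E_b = (M1 ⊕ K) ⊕ (M2 ⊕ K) = M1 ⊕ M2, so the key drops out. Then M2 = (M1 ⊕ M2) ⊕ M1 over the first 15 bytes.
byte 0: (28 ^ 33) ^ 61 = 1b ^ 61 = 7a
byte 1: (3d ^ 49) ^ 64 = 74 ^ 64 = 10
byte 2: (d8 ^ c1) ^ 6d = 19 ^ 6d = 74
byte 3: (16 ^ 51) ^ 69 = 47 ^ 69 = 2e
byte 4: (c2 ^ 89) ^ 6e = 4b ^ 6e = 25
byte 5: (e1 ^ 79) ^ 20 = 98 ^ 20 = b8
byte 6: (c6 ^ d0) ^ 47 = 16 ^ 47 = 51
byte 7: (e9 ^ 2a) ^ 45 = c3 ^ 45 = 86
byte 8: (66 ^ eb) ^ 54 = 8d ^ 54 = d9
byte 9: (e9 ^ 39) ^ 20 = d0 ^ 20 = f0
byte 10: (02 ^ 8f) ^ 2f = 8d ^ 2f = a2
byte 11: (d6 ^ 37) ^ 20 = e1 ^ 20 = c1
byte 12: (40 ^ d7) ^ 74 = 97 ^ 74 = e3
byte 13: (6b ^ 55) ^ 68 = 3e ^ 68 = 56
byte 14: (9c ^ c7) ^ 65 = 5b ^ 65 = 3e

7a 10 74 2e 25 b8 51 86 d9 f0 a2 c1 e3 56 3e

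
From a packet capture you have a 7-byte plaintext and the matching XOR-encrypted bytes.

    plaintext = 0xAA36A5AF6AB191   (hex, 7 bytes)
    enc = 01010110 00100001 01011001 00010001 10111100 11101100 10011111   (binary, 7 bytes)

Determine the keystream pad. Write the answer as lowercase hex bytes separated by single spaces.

Since enc = plaintext ⊕ pad, XORing both sides with plaintext gives pad = plaintext ⊕ enc.
byte 0: 170 XOR  86 = 252
byte 1:  54 XOR  33 =  23
byte 2: 165 XOR  89 = 252
byte 3: 175 XOR  17 = 190
byte 4: 106 XOR 188 = 214
byte 5: 177 XOR 236 =  93
byte 6: 145 XOR 159 =  14

fc 17 fc be d6 5d 0e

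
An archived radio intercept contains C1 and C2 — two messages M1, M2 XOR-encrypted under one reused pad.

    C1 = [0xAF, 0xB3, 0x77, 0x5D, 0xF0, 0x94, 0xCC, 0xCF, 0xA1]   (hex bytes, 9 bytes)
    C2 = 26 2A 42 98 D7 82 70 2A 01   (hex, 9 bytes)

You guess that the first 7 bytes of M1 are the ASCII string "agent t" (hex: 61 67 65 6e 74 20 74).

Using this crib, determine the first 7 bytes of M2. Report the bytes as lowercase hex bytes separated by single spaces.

First, C1 ⊕ C2 = (M1 ⊕ K) ⊕ (M2 ⊕ K) = M1 ⊕ M2, so the key drops out. Then M2 = (M1 ⊕ M2) ⊕ M1 over the first 7 bytes.
byte 0: (af ^ 26) ^ 61 = 89 ^ 61 = e8
byte 1: (b3 ^ 2a) ^ 67 = 99 ^ 67 = fe
byte 2: (77 ^ 42) ^ 65 = 35 ^ 65 = 50
byte 3: (5d ^ 98) ^ 6e = c5 ^ 6e = ab
byte 4: (f0 ^ d7) ^ 74 = 27 ^ 74 = 53
byte 5: (94 ^ 82) ^ 20 = 16 ^ 20 = 36
byte 6: (cc ^ 70) ^ 74 = bc ^ 74 = c8

e8 fe 50 ab 53 36 c8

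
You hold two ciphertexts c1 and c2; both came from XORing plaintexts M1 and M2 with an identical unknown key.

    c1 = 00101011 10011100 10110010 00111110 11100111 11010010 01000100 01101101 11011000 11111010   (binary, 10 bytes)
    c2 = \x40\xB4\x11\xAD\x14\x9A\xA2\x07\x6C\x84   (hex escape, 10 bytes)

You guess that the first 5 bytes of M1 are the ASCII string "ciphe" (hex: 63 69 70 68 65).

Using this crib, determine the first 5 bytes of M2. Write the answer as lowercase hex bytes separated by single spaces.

08 41 d3 fb 96

First, c1 ⊕ c2 = (M1 ⊕ K) ⊕ (M2 ⊕ K) = M1 ⊕ M2, so the key drops out. Then M2 = (M1 ⊕ M2) ⊕ M1 over the first 5 bytes.
byte 0: (2b XOR 40) XOR 63 = 6b XOR 63 = 08
byte 1: (9c XOR b4) XOR 69 = 28 XOR 69 = 41
byte 2: (b2 XOR 11) XOR 70 = a3 XOR 70 = d3
byte 3: (3e XOR ad) XOR 68 = 93 XOR 68 = fb
byte 4: (e7 XOR 14) XOR 65 = f3 XOR 65 = 96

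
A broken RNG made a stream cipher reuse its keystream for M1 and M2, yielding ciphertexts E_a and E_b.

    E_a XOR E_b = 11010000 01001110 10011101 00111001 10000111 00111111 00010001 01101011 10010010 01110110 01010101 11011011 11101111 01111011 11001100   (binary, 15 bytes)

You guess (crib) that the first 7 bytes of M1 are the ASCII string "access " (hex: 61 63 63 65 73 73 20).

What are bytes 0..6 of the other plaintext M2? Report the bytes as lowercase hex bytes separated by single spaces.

b1 2d fe 5c f4 4c 31

Since E_a ⊕ E_b = M1 ⊕ M2, XORing with the guessed M1 bytes yields the corresponding M2 bytes: M2 = (E_a ⊕ E_b) ⊕ M1.
d0 ^ 61 = b1
4e ^ 63 = 2d
9d ^ 63 = fe
39 ^ 65 = 5c
87 ^ 73 = f4
3f ^ 73 = 4c
11 ^ 20 = 31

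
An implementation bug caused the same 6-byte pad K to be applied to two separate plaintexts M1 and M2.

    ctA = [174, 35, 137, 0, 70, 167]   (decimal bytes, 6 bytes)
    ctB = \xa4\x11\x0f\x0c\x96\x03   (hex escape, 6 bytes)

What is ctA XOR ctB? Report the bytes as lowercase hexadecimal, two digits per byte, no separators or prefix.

0a32860cd0a4

ctA ⊕ ctB = (M1 ⊕ K) ⊕ (M2 ⊕ K) = M1 ⊕ M2 — the shared key cancels under XOR.
ae XOR a4 = 0a
23 XOR 11 = 32
89 XOR 0f = 86
00 XOR 0c = 0c
46 XOR 96 = d0
a7 XOR 03 = a4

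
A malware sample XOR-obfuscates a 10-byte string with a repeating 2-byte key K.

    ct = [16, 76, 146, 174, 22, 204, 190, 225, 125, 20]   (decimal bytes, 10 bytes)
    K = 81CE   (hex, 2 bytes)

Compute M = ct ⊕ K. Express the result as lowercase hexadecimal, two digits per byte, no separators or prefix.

The 2-byte key repeats, so the effective keystream is 81 ce 81 ce 81 ce 81 ce 81 ce.
byte 0: 00010000 xor 10000001 = 10010001
byte 1: 01001100 xor 11001110 = 10000010
byte 2: 10010010 xor 10000001 = 00010011
byte 3: 10101110 xor 11001110 = 01100000
byte 4: 00010110 xor 10000001 = 10010111
byte 5: 11001100 xor 11001110 = 00000010
byte 6: 10111110 xor 10000001 = 00111111
byte 7: 11100001 xor 11001110 = 00101111
byte 8: 01111101 xor 10000001 = 11111100
byte 9: 00010100 xor 11001110 = 11011010

9182136097023f2ffcda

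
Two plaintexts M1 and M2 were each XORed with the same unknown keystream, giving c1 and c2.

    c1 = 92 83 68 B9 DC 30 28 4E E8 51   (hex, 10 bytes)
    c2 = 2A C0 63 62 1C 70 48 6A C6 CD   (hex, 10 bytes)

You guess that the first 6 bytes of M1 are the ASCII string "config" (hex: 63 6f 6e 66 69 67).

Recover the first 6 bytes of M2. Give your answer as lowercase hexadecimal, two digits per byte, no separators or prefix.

db2c65bda927

First, c1 ⊕ c2 = (M1 ⊕ K) ⊕ (M2 ⊕ K) = M1 ⊕ M2, so the key drops out. Then M2 = (M1 ⊕ M2) ⊕ M1 over the first 6 bytes.
byte 0: (92 ⊕ 2a) ⊕ 63 = b8 ⊕ 63 = db
byte 1: (83 ⊕ c0) ⊕ 6f = 43 ⊕ 6f = 2c
byte 2: (68 ⊕ 63) ⊕ 6e = 0b ⊕ 6e = 65
byte 3: (b9 ⊕ 62) ⊕ 66 = db ⊕ 66 = bd
byte 4: (dc ⊕ 1c) ⊕ 69 = c0 ⊕ 69 = a9
byte 5: (30 ⊕ 70) ⊕ 67 = 40 ⊕ 67 = 27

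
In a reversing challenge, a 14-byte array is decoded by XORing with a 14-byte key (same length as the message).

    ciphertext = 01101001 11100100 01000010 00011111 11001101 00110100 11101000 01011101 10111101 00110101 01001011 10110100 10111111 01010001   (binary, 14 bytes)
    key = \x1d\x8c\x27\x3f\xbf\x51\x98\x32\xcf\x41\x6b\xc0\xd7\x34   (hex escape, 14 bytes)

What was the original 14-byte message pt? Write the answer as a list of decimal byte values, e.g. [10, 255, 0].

[116, 104, 101, 32, 114, 101, 112, 111, 114, 116, 32, 116, 104, 101]

69 xor 1d = 74
e4 xor 8c = 68
42 xor 27 = 65
1f xor 3f = 20
cd xor bf = 72
34 xor 51 = 65
e8 xor 98 = 70
5d xor 32 = 6f
bd xor cf = 72
35 xor 41 = 74
4b xor 6b = 20
b4 xor c0 = 74
bf xor d7 = 68
51 xor 34 = 65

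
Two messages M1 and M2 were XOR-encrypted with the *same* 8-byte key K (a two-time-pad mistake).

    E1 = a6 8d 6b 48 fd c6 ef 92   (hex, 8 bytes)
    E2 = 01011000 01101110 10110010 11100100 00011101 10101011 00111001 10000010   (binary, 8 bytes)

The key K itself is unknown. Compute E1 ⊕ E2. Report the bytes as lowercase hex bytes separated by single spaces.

E1 ⊕ E2 = (M1 ⊕ K) ⊕ (M2 ⊕ K) = M1 ⊕ M2 — the shared key cancels under XOR.
byte 0: a6 XOR 58 = fe
byte 1: 8d XOR 6e = e3
byte 2: 6b XOR b2 = d9
byte 3: 48 XOR e4 = ac
byte 4: fd XOR 1d = e0
byte 5: c6 XOR ab = 6d
byte 6: ef XOR 39 = d6
byte 7: 92 XOR 82 = 10

fe e3 d9 ac e0 6d d6 10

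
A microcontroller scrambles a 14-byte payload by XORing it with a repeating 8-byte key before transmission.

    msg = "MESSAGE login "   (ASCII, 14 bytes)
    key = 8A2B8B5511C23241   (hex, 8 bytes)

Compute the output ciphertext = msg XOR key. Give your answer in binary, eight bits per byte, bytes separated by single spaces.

The 8-byte key repeats, so the effective keystream is 8a 2b 8b 55 11 c2 32 41 8a 2b 8b 55 11 c2.
byte 0:  77 xor 138 = 199
byte 1:  69 xor  43 = 110
byte 2:  83 xor 139 = 216
byte 3:  83 xor  85 =   6
byte 4:  65 xor  17 =  80
byte 5:  71 xor 194 = 133
byte 6:  69 xor  50 = 119
byte 7:  32 xor  65 =  97
byte 8: 108 xor 138 = 230
byte 9: 111 xor  43 =  68
byte 10: 103 xor 139 = 236
byte 11: 105 xor  85 =  60
byte 12: 110 xor  17 = 127
byte 13:  32 xor 194 = 226

11000111 01101110 11011000 00000110 01010000 10000101 01110111 01100001 11100110 01000100 11101100 00111100 01111111 11100010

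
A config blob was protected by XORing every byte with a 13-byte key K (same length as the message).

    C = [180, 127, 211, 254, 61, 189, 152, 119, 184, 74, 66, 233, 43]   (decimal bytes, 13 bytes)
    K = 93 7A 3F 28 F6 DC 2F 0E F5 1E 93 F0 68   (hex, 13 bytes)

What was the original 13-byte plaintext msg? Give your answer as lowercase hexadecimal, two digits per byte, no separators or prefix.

byte 0: b4 ⊕ 93 = 27
byte 1: 7f ⊕ 7a = 05
byte 2: d3 ⊕ 3f = ec
byte 3: fe ⊕ 28 = d6
byte 4: 3d ⊕ f6 = cb
byte 5: bd ⊕ dc = 61
byte 6: 98 ⊕ 2f = b7
byte 7: 77 ⊕ 0e = 79
byte 8: b8 ⊕ f5 = 4d
byte 9: 4a ⊕ 1e = 54
byte 10: 42 ⊕ 93 = d1
byte 11: e9 ⊕ f0 = 19
byte 12: 2b ⊕ 68 = 43

2705ecd6cb61b7794d54d11943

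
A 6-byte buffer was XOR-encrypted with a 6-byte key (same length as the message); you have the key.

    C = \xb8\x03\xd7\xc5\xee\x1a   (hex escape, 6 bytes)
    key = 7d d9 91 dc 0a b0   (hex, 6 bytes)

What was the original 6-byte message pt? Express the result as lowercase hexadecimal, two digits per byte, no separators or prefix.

c5da4619e4aa

b8 ⊕ 7d = c5
03 ⊕ d9 = da
d7 ⊕ 91 = 46
c5 ⊕ dc = 19
ee ⊕ 0a = e4
1a ⊕ b0 = aa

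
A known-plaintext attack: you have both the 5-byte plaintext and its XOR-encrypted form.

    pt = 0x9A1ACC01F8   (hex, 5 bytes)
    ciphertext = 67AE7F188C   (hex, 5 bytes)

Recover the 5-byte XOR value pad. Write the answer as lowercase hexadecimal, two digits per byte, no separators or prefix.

Since ciphertext = pt ⊕ pad, XORing both sides with pt gives pad = pt ⊕ ciphertext.
10011010 ^ 01100111 = 11111101
00011010 ^ 10101110 = 10110100
11001100 ^ 01111111 = 10110011
00000001 ^ 00011000 = 00011001
11111000 ^ 10001100 = 01110100

fdb4b31974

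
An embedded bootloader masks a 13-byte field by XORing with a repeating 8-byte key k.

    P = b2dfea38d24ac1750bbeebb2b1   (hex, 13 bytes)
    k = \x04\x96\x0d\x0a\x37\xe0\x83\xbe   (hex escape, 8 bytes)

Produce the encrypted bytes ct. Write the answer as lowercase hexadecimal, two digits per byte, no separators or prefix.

The 8-byte key repeats, so the effective keystream is 04 96 0d 0a 37 e0 83 be 04 96 0d 0a 37.
byte 0: b2 ^ 04 = b6
byte 1: df ^ 96 = 49
byte 2: ea ^ 0d = e7
byte 3: 38 ^ 0a = 32
byte 4: d2 ^ 37 = e5
byte 5: 4a ^ e0 = aa
byte 6: c1 ^ 83 = 42
byte 7: 75 ^ be = cb
byte 8: 0b ^ 04 = 0f
byte 9: be ^ 96 = 28
byte 10: eb ^ 0d = e6
byte 11: b2 ^ 0a = b8
byte 12: b1 ^ 37 = 86

b649e732e5aa42cb0f28e6b886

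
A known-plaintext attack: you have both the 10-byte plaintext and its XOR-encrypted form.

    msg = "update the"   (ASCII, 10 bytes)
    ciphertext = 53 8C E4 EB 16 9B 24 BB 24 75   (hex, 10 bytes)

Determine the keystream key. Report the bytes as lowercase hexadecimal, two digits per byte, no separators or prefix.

26fc808a62fe04cf4c10

Since ciphertext = msg ⊕ key, XORing both sides with msg gives key = msg ⊕ ciphertext.
75 ^ 53 = 26
70 ^ 8c = fc
64 ^ e4 = 80
61 ^ eb = 8a
74 ^ 16 = 62
65 ^ 9b = fe
20 ^ 24 = 04
74 ^ bb = cf
68 ^ 24 = 4c
65 ^ 75 = 10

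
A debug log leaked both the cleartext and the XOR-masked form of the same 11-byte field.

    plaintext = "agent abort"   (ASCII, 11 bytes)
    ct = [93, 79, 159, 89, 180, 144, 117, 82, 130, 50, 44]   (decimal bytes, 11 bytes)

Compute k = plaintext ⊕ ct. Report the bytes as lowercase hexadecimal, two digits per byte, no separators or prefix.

3c28fa37c0b01430ed4058

Since ct = plaintext ⊕ k, XORing both sides with plaintext gives k = plaintext ⊕ ct.
 97 ⊕  93 =  60
103 ⊕  79 =  40
101 ⊕ 159 = 250
110 ⊕  89 =  55
116 ⊕ 180 = 192
 32 ⊕ 144 = 176
 97 ⊕ 117 =  20
 98 ⊕  82 =  48
111 ⊕ 130 = 237
114 ⊕  50 =  64
116 ⊕  44 =  88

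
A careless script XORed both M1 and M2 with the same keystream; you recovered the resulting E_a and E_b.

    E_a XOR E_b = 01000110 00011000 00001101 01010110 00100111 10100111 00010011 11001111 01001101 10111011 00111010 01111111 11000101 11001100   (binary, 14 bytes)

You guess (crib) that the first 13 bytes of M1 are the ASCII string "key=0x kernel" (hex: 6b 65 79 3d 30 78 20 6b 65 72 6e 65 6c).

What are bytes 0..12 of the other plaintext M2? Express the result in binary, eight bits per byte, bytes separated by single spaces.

00101101 01111101 01110100 01101011 00010111 11011111 00110011 10100100 00101000 11001001 01010100 00011010 10101001

Since E_a ⊕ E_b = M1 ⊕ M2, XORing with the guessed M1 bytes yields the corresponding M2 bytes: M2 = (E_a ⊕ E_b) ⊕ M1.
byte 0: 01000110 xor 01101011 = 00101101
byte 1: 00011000 xor 01100101 = 01111101
byte 2: 00001101 xor 01111001 = 01110100
byte 3: 01010110 xor 00111101 = 01101011
byte 4: 00100111 xor 00110000 = 00010111
byte 5: 10100111 xor 01111000 = 11011111
byte 6: 00010011 xor 00100000 = 00110011
byte 7: 11001111 xor 01101011 = 10100100
byte 8: 01001101 xor 01100101 = 00101000
byte 9: 10111011 xor 01110010 = 11001001
byte 10: 00111010 xor 01101110 = 01010100
byte 11: 01111111 xor 01100101 = 00011010
byte 12: 11000101 xor 01101100 = 10101001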